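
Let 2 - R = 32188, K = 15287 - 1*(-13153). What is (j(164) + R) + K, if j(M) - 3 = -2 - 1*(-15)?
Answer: -3730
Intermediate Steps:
j(M) = 16 (j(M) = 3 + (-2 - 1*(-15)) = 3 + (-2 + 15) = 3 + 13 = 16)
K = 28440 (K = 15287 + 13153 = 28440)
R = -32186 (R = 2 - 1*32188 = 2 - 32188 = -32186)
(j(164) + R) + K = (16 - 32186) + 28440 = -32170 + 28440 = -3730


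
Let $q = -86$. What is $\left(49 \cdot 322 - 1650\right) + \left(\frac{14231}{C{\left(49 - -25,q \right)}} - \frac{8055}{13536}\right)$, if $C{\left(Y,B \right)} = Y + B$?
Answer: $\frac{58391995}{4512} \approx 12941.0$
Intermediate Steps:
$C{\left(Y,B \right)} = B + Y$
$\left(49 \cdot 322 - 1650\right) + \left(\frac{14231}{C{\left(49 - -25,q \right)}} - \frac{8055}{13536}\right) = \left(49 \cdot 322 - 1650\right) + \left(\frac{14231}{-86 + \left(49 - -25\right)} - \frac{8055}{13536}\right) = \left(15778 - 1650\right) + \left(\frac{14231}{-86 + \left(49 + 25\right)} - \frac{895}{1504}\right) = 14128 + \left(\frac{14231}{-86 + 74} - \frac{895}{1504}\right) = 14128 + \left(\frac{14231}{-12} - \frac{895}{1504}\right) = 14128 + \left(14231 \left(- \frac{1}{12}\right) - \frac{895}{1504}\right) = 14128 - \frac{5353541}{4512} = \frac{58391995}{4512}$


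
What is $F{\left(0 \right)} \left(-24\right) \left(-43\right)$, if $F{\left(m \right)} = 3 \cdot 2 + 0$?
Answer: $6192$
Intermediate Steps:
$F{\left(m \right)} = 6$ ($F{\left(m \right)} = 6 + 0 = 6$)
$F{\left(0 \right)} \left(-24\right) \left(-43\right) = 6 \left(-24\right) \left(-43\right) = \left(-144\right) \left(-43\right) = 6192$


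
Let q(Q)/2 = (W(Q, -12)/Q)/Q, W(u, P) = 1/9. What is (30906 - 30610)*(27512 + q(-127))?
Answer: 1182126152464/145161 ≈ 8.1436e+6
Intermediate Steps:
W(u, P) = 1/9
q(Q) = 2/(9*Q**2) (q(Q) = 2*((1/(9*Q))/Q) = 2*(1/(9*Q**2)) = 2/(9*Q**2))
(30906 - 30610)*(27512 + q(-127)) = (30906 - 30610)*(27512 + (2/9)/(-127)**2) = 296*(27512 + (2/9)*(1/16129)) = 296*(27512 + 2/145161) = 296*(3993669434/145161) = 1182126152464/145161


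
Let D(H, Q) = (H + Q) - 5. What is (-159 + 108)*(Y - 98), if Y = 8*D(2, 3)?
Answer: 4998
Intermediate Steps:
D(H, Q) = -5 + H + Q
Y = 0 (Y = 8*(-5 + 2 + 3) = 8*0 = 0)
(-159 + 108)*(Y - 98) = (-159 + 108)*(0 - 98) = -51*(-98) = 4998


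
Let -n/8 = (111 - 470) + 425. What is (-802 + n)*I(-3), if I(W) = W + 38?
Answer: -46550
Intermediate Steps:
I(W) = 38 + W
n = -528 (n = -8*((111 - 470) + 425) = -8*(-359 + 425) = -8*66 = -528)
(-802 + n)*I(-3) = (-802 - 528)*(38 - 3) = -1330*35 = -46550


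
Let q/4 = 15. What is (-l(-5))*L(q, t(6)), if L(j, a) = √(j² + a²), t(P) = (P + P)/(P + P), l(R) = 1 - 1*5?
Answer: 4*√3601 ≈ 240.03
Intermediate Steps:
l(R) = -4 (l(R) = 1 - 5 = -4)
q = 60 (q = 4*15 = 60)
t(P) = 1 (t(P) = (2*P)/((2*P)) = (2*P)*(1/(2*P)) = 1)
L(j, a) = √(a² + j²)
(-l(-5))*L(q, t(6)) = (-1*(-4))*√(1² + 60²) = 4*√(1 + 3600) = 4*√3601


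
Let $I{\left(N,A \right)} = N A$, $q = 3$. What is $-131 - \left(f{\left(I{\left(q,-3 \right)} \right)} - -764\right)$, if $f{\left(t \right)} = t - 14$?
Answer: $-872$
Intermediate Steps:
$I{\left(N,A \right)} = A N$
$f{\left(t \right)} = -14 + t$ ($f{\left(t \right)} = t - 14 = -14 + t$)
$-131 - \left(f{\left(I{\left(q,-3 \right)} \right)} - -764\right) = -131 - \left(\left(-14 - 9\right) - -764\right) = -131 - \left(\left(-14 - 9\right) + 764\right) = -131 - \left(-23 + 764\right) = -131 - 741 = -872$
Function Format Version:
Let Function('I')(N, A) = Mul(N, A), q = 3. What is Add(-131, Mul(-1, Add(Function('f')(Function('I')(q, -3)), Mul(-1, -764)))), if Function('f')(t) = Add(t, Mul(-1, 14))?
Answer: -872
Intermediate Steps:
Function('I')(N, A) = Mul(A, N)
Function('f')(t) = Add(-14, t) (Function('f')(t) = Add(t, -14) = Add(-14, t))
Add(-131, Mul(-1, Add(Function('f')(Function('I')(q, -3)), Mul(-1, -764)))) = Add(-131, Mul(-1, Add(Add(-14, Mul(-3, 3)), Mul(-1, -764)))) = Add(-131, Mul(-1, Add(Add(-14, -9), 764))) = Add(-131, Mul(-1, Add(-23, 764))) = Add(-131, Mul(-1, 741)) = Add(-131, -741) = -872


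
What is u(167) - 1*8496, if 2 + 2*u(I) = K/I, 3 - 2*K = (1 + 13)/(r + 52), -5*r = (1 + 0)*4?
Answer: -726527139/85504 ≈ -8497.0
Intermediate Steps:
r = -⅘ (r = -(1 + 0)*4/5 = -4/5 = -⅕*4 = -⅘ ≈ -0.80000)
K = 349/256 (K = 3/2 - (1 + 13)/(2*(-⅘ + 52)) = 3/2 - 7/256/5 = 3/2 - 7*5/256 = 3/2 - ½*35/128 = 3/2 - 35/256 = 349/256 ≈ 1.3633)
u(I) = -1 + 349/(512*I) (u(I) = -1 + (349/(256*I))/2 = -1 + 349/(512*I))
u(167) - 1*8496 = (349/512 - 1*167)/167 - 1*8496 = (349/512 - 167)/167 - 8496 = (1/167)*(-85155/512) - 8496 = -85155/85504 - 8496 = -726527139/85504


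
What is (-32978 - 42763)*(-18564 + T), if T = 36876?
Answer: -1386969192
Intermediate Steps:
(-32978 - 42763)*(-18564 + T) = (-32978 - 42763)*(-18564 + 36876) = -75741*18312 = -1386969192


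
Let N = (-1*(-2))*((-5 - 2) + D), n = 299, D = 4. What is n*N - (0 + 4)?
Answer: -1798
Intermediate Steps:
N = -6 (N = (-1*(-2))*((-5 - 2) + 4) = 2*(-7 + 4) = 2*(-3) = -6)
n*N - (0 + 4) = 299*(-6) - (0 + 4) = -1794 - 1*4 = -1794 - 4 = -1798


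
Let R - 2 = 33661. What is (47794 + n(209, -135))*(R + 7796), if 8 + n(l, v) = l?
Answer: 1989824705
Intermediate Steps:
R = 33663 (R = 2 + 33661 = 33663)
n(l, v) = -8 + l
(47794 + n(209, -135))*(R + 7796) = (47794 + (-8 + 209))*(33663 + 7796) = (47794 + 201)*41459 = 47995*41459 = 1989824705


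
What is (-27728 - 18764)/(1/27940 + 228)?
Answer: -1298986480/6370321 ≈ -203.91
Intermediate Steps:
(-27728 - 18764)/(1/27940 + 228) = -46492/(1/27940 + 228) = -46492/6370321/27940 = -46492*27940/6370321 = -1298986480/6370321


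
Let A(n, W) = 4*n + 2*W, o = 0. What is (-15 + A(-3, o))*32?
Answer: -864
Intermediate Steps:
A(n, W) = 2*W + 4*n
(-15 + A(-3, o))*32 = (-15 + (2*0 + 4*(-3)))*32 = (-15 + (0 - 12))*32 = (-15 - 12)*32 = -27*32 = -864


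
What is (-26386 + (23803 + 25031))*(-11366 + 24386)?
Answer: 292272960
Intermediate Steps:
(-26386 + (23803 + 25031))*(-11366 + 24386) = (-26386 + 48834)*13020 = 22448*13020 = 292272960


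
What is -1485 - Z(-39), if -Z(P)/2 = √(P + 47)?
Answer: -1485 + 4*√2 ≈ -1479.3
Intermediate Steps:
Z(P) = -2*√(47 + P) (Z(P) = -2*√(P + 47) = -2*√(47 + P))
-1485 - Z(-39) = -1485 - (-2)*√(47 - 39) = -1485 - (-2)*√8 = -1485 - (-2)*2*√2 = -1485 - (-4)*√2 = -1485 + 4*√2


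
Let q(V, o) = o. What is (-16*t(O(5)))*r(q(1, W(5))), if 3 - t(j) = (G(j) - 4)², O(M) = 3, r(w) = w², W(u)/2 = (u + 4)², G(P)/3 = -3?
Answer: 69704064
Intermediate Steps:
G(P) = -9 (G(P) = 3*(-3) = -9)
W(u) = 2*(4 + u)² (W(u) = 2*(u + 4)² = 2*(4 + u)²)
t(j) = -166 (t(j) = 3 - (-9 - 4)² = 3 - 1*(-13)² = 3 - 1*169 = 3 - 169 = -166)
(-16*t(O(5)))*r(q(1, W(5))) = (-16*(-166))*(2*(4 + 5)²)² = 2656*(2*9²)² = 2656*(2*81)² = 2656*162² = 2656*26244 = 69704064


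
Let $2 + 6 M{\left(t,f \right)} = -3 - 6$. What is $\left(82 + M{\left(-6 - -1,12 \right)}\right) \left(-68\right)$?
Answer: $- \frac{16354}{3} \approx -5451.3$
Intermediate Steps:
$M{\left(t,f \right)} = - \frac{11}{6}$ ($M{\left(t,f \right)} = - \frac{1}{3} + \frac{-3 - 6}{6} = - \frac{1}{3} + \frac{1}{6} \left(-9\right) = - \frac{1}{3} - \frac{3}{2} = - \frac{11}{6}$)
$\left(82 + M{\left(-6 - -1,12 \right)}\right) \left(-68\right) = \left(82 - \frac{11}{6}\right) \left(-68\right) = \frac{481}{6} \left(-68\right) = - \frac{16354}{3}$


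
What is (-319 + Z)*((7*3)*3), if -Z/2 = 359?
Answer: -65331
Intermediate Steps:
Z = -718 (Z = -2*359 = -718)
(-319 + Z)*((7*3)*3) = (-319 - 718)*((7*3)*3) = -21777*3 = -1037*63 = -65331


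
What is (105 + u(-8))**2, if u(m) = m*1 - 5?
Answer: 8464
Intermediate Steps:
u(m) = -5 + m (u(m) = m - 5 = -5 + m)
(105 + u(-8))**2 = (105 + (-5 - 8))**2 = (105 - 13)**2 = 92**2 = 8464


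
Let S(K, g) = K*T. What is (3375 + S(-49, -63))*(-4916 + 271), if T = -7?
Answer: -17270110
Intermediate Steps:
S(K, g) = -7*K (S(K, g) = K*(-7) = -7*K)
(3375 + S(-49, -63))*(-4916 + 271) = (3375 - 7*(-49))*(-4916 + 271) = (3375 + 343)*(-4645) = 3718*(-4645) = -17270110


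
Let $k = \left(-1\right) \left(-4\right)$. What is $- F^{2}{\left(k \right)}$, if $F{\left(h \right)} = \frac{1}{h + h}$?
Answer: $- \frac{1}{64} \approx -0.015625$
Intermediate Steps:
$k = 4$
$F{\left(h \right)} = \frac{1}{2 h}$
$- F^{2}{\left(k \right)} = - \left(\frac{1}{2 \cdot 4}\right)^{2} = - \left(\frac{1}{2} \cdot \frac{1}{4}\right)^{2} = - \frac{1}{64}$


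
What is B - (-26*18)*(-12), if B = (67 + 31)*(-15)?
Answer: -7086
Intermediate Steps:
B = -1470 (B = 98*(-15) = -1470)
B - (-26*18)*(-12) = -1470 - (-26*18)*(-12) = -1470 - (-468)*(-12) = -1470 - 1*5616 = -1470 - 5616 = -7086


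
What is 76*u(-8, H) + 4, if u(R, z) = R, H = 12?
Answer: -604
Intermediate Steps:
76*u(-8, H) + 4 = 76*(-8) + 4 = -608 + 4 = -604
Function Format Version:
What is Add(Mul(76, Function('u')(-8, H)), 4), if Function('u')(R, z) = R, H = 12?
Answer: -604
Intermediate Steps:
Add(Mul(76, Function('u')(-8, H)), 4) = Add(Mul(76, -8), 4) = Add(-608, 4) = -604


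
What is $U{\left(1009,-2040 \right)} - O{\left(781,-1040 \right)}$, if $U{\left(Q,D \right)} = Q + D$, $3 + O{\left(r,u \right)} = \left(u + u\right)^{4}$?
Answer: $-18717736961028$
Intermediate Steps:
$O{\left(r,u \right)} = -3 + 16 u^{4}$ ($O{\left(r,u \right)} = -3 + \left(u + u\right)^{4} = -3 + \left(2 u\right)^{4} = -3 + 16 u^{4}$)
$U{\left(Q,D \right)} = D + Q$
$U{\left(1009,-2040 \right)} - O{\left(781,-1040 \right)} = \left(-2040 + 1009\right) - \left(-3 + 16 \left(-1040\right)^{4}\right) = -1031 - \left(-3 + 16 \cdot 1169858560000\right) = -1031 - \left(-3 + 18717736960000\right) = -1031 - 18717736959997 = -18717736961028$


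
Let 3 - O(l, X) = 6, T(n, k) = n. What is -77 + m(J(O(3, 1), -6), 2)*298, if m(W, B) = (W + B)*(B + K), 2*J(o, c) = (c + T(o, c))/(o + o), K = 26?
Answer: 22869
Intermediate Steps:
O(l, X) = -3 (O(l, X) = 3 - 1*6 = 3 - 6 = -3)
J(o, c) = (c + o)/(4*o) (J(o, c) = ((c + o)/(o + o))/2 = ((c + o)/((2*o)))/2 = ((c + o)*(1/(2*o)))/2 = ((c + o)/(2*o))/2 = (c + o)/(4*o))
m(W, B) = (26 + B)*(B + W) (m(W, B) = (W + B)*(B + 26) = (B + W)*(26 + B) = (26 + B)*(B + W))
-77 + m(J(O(3, 1), -6), 2)*298 = -77 + (2**2 + 26*2 + 26*((1/4)*(-6 - 3)/(-3)) + 2*((1/4)*(-6 - 3)/(-3)))*298 = -77 + (4 + 52 + 26*((1/4)*(-1/3)*(-9)) + 2*((1/4)*(-1/3)*(-9)))*298 = -77 + (4 + 52 + 26*(3/4) + 2*(3/4))*298 = -77 + (4 + 52 + 39/2 + 3/2)*298 = -77 + 77*298 = -77 + 22946 = 22869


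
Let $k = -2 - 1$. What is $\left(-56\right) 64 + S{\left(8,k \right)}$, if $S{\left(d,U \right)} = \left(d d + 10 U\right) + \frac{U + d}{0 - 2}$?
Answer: $- \frac{7105}{2} \approx -3552.5$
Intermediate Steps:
$k = -3$ ($k = -2 - 1 = -3$)
$S{\left(d,U \right)} = d^{2} - \frac{d}{2} + \frac{19 U}{2}$ ($S{\left(d,U \right)} = \left(d^{2} + 10 U\right) + \frac{U + d}{-2} = \left(d^{2} + 10 U\right) + \left(U + d\right) \left(- \frac{1}{2}\right) = \left(d^{2} + 10 U\right) - \left(\frac{U}{2} + \frac{d}{2}\right) = d^{2} - \frac{d}{2} + \frac{19 U}{2}$)
$\left(-56\right) 64 + S{\left(8,k \right)} = \left(-56\right) 64 + \left(8^{2} - 4 + \frac{19}{2} \left(-3\right)\right) = -3584 - - \frac{63}{2} = -3584 + \frac{63}{2} = - \frac{7105}{2}$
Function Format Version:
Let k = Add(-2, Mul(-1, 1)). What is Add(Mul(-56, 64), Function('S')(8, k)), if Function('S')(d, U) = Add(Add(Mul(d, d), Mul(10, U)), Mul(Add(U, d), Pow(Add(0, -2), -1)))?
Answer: Rational(-7105, 2) ≈ -3552.5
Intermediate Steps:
k = -3 (k = Add(-2, -1) = -3)
Function('S')(d, U) = Add(Pow(d, 2), Mul(Rational(-1, 2), d), Mul(Rational(19, 2), U)) (Function('S')(d, U) = Add(Add(Pow(d, 2), Mul(10, U)), Mul(Add(U, d), Pow(-2, -1))) = Add(Add(Pow(d, 2), Mul(10, U)), Mul(Add(U, d), Rational(-1, 2))) = Add(Add(Pow(d, 2), Mul(10, U)), Add(Mul(Rational(-1, 2), U), Mul(Rational(-1, 2), d))) = Add(Pow(d, 2), Mul(Rational(-1, 2), d), Mul(Rational(19, 2), U)))
Add(Mul(-56, 64), Function('S')(8, k)) = Add(Mul(-56, 64), Add(Pow(8, 2), Mul(Rational(-1, 2), 8), Mul(Rational(19, 2), -3))) = Add(-3584, Add(64, -4, Rational(-57, 2))) = Add(-3584, Rational(63, 2)) = Rational(-7105, 2)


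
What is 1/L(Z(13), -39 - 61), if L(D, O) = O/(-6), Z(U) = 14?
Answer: 3/50 ≈ 0.060000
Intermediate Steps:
L(D, O) = -O/6 (L(D, O) = O*(-⅙) = -O/6)
1/L(Z(13), -39 - 61) = 1/(-(-39 - 61)/6) = 1/(-⅙*(-100)) = 1/(50/3) = 3/50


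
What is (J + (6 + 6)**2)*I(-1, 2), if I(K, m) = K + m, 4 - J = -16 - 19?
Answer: 183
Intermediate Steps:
J = 39 (J = 4 - (-16 - 19) = 4 - 1*(-35) = 4 + 35 = 39)
(J + (6 + 6)**2)*I(-1, 2) = (39 + (6 + 6)**2)*(-1 + 2) = (39 + 12**2)*1 = (39 + 144)*1 = 183*1 = 183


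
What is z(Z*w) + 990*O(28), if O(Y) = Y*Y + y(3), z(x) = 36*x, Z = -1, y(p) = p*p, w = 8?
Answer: 784782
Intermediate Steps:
y(p) = p²
O(Y) = 9 + Y² (O(Y) = Y*Y + 3² = Y² + 9 = 9 + Y²)
z(Z*w) + 990*O(28) = 36*(-1*8) + 990*(9 + 28²) = 36*(-8) + 990*(9 + 784) = -288 + 990*793 = -288 + 785070 = 784782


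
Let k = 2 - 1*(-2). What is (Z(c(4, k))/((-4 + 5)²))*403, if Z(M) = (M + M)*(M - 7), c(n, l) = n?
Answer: -9672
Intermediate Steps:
k = 4 (k = 2 + 2 = 4)
Z(M) = 2*M*(-7 + M) (Z(M) = (2*M)*(-7 + M) = 2*M*(-7 + M))
(Z(c(4, k))/((-4 + 5)²))*403 = ((2*4*(-7 + 4))/((-4 + 5)²))*403 = ((2*4*(-3))/(1²))*403 = -24/1*403 = -24*1*403 = -24*403 = -9672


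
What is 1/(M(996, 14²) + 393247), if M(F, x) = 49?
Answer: 1/393296 ≈ 2.5426e-6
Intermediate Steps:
1/(M(996, 14²) + 393247) = 1/(49 + 393247) = 1/393296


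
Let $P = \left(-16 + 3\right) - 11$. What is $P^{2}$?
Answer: $576$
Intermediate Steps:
$P = -24$ ($P = -13 - 11 = -24$)
$P^{2} = \left(-24\right)^{2} = 576$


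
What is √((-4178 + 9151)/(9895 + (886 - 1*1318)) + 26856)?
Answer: √2404958057363/9463 ≈ 163.88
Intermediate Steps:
√((-4178 + 9151)/(9895 + (886 - 1*1318)) + 26856) = √(4973/(9895 + (886 - 1318)) + 26856) = √(4973/(9895 - 432) + 26856) = √(4973/9463 + 26856) = √(254143301/9463) = √2404958057363/9463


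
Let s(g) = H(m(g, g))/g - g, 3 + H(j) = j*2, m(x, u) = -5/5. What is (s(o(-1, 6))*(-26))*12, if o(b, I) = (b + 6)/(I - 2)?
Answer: 1638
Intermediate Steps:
m(x, u) = -1 (m(x, u) = -5*⅕ = -1)
H(j) = -3 + 2*j (H(j) = -3 + j*2 = -3 + 2*j)
o(b, I) = (6 + b)/(-2 + I)
s(g) = -g - 5/g (s(g) = (-3 + 2*(-1))/g - g = (-3 - 2)/g - g = -5/g - g = -g - 5/g)
(s(o(-1, 6))*(-26))*12 = ((-(6 - 1)/(-2 + 6) - 5*(-2 + 6)/(6 - 1))*(-26))*12 = ((-5/4 - 5/(5/4))*(-26))*12 = ((-5/4 - 5/((¼)*5))*(-26))*12 = ((-1*5/4 - 5/5/4)*(-26))*12 = ((-5/4 - 5*⅘)*(-26))*12 = ((-5/4 - 4)*(-26))*12 = -21/4*(-26)*12 = (273/2)*12 = 1638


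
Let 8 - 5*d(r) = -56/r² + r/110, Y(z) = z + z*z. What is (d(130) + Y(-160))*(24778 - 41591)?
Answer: -99397397268577/232375 ≈ -4.2775e+8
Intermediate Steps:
Y(z) = z + z²
d(r) = 8/5 - r/550 + 56/(5*r²) (d(r) = 8/5 - (-56/r² + r/110)/5 = 8/5 + (-r/550 + 56/(5*r²)) = 8/5 - r/550 + 56/(5*r²))
(d(130) + Y(-160))*(24778 - 41591) = ((1/550)*(6160 + 130²*(880 - 1*130))/130² - 160*(1 - 160))*(24778 - 41591) = ((1/550)*(1/16900)*(6160 + 16900*(880 - 130)) - 160*(-159))*(-16813) = ((1/550)*(1/16900)*(6160 + 16900*750) + 25440)*(-16813) = ((1/550)*(1/16900)*(6160 + 12675000) + 25440)*(-16813) = ((1/550)*(1/16900)*12681160 + 25440)*(-16813) = (317029/232375 + 25440)*(-16813) = (5911937029/232375)*(-16813) = -99397397268577/232375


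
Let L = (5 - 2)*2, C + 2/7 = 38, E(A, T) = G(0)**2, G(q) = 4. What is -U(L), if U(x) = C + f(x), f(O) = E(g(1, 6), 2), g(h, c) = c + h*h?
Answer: -376/7 ≈ -53.714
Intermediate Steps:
g(h, c) = c + h**2
E(A, T) = 16 (E(A, T) = 4**2 = 16)
C = 264/7 (C = -2/7 + 38 = 264/7 ≈ 37.714)
f(O) = 16
L = 6 (L = 3*2 = 6)
U(x) = 376/7 (U(x) = 264/7 + 16 = 376/7)
-U(L) = -1*376/7 = -376/7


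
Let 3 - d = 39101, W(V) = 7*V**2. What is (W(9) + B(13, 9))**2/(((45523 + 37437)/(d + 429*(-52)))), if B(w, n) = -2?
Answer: -1960233035/8296 ≈ -2.3629e+5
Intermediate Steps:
d = -39098 (d = 3 - 1*39101 = 3 - 39101 = -39098)
(W(9) + B(13, 9))**2/(((45523 + 37437)/(d + 429*(-52)))) = (7*9**2 - 2)**2/(((45523 + 37437)/(-39098 + 429*(-52)))) = (7*81 - 2)**2/((82960/(-39098 - 22308))) = (567 - 2)**2/((82960/(-61406))) = 565**2/((82960*(-1/61406))) = 319225/(-41480/30703) = 319225*(-30703/41480) = -1960233035/8296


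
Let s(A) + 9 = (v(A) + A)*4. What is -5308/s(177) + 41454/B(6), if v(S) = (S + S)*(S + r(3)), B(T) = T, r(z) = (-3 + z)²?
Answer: 1736440571/251331 ≈ 6909.0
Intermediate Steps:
v(S) = 2*S² (v(S) = (S + S)*(S + (-3 + 3)²) = (2*S)*(S + 0²) = (2*S)*(S + 0) = (2*S)*S = 2*S²)
s(A) = -9 + 4*A + 8*A² (s(A) = -9 + (2*A² + A)*4 = -9 + (A + 2*A²)*4 = -9 + (4*A + 8*A²) = -9 + 4*A + 8*A²)
-5308/s(177) + 41454/B(6) = -5308/(-9 + 4*177 + 8*177²) + 41454/6 = -5308/(-9 + 708 + 8*31329) + 41454*(⅙) = -5308/(-9 + 708 + 250632) + 6909 = -5308/251331 + 6909 = 1736440571/251331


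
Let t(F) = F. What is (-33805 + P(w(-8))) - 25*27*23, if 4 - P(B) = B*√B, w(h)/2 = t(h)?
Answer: -49326 + 64*I ≈ -49326.0 + 64.0*I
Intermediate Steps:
w(h) = 2*h
P(B) = 4 - B^(3/2) (P(B) = 4 - B*√B = 4 - B^(3/2))
(-33805 + P(w(-8))) - 25*27*23 = (-33805 + (4 - (2*(-8))^(3/2))) - 25*27*23 = (-33805 + (4 - (-16)^(3/2))) - 675*23 = (-33805 + (4 - (-64)*I)) - 15525 = (-33805 + (4 + 64*I)) - 15525 = (-33801 + 64*I) - 15525 = -49326 + 64*I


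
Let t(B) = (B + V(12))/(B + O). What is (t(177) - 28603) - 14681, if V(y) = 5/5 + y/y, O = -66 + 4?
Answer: -4977481/115 ≈ -43282.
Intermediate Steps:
O = -62
V(y) = 2 (V(y) = 5*(⅕) + 1 = 1 + 1 = 2)
t(B) = (2 + B)/(-62 + B) (t(B) = (B + 2)/(B - 62) = (2 + B)/(-62 + B))
(t(177) - 28603) - 14681 = ((2 + 177)/(-62 + 177) - 28603) - 14681 = (179/115 - 28603) - 14681 = -3289166/115 - 14681 = -4977481/115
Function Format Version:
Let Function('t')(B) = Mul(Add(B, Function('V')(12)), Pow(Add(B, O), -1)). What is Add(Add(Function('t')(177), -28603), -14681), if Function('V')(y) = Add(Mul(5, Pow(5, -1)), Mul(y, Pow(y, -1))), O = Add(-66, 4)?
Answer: Rational(-4977481, 115) ≈ -43282.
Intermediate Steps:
O = -62
Function('V')(y) = 2 (Function('V')(y) = Add(Mul(5, Rational(1, 5)), 1) = Add(1, 1) = 2)
Function('t')(B) = Mul(Pow(Add(-62, B), -1), Add(2, B)) (Function('t')(B) = Mul(Add(B, 2), Pow(Add(B, -62), -1)) = Mul(Add(2, B), Pow(Add(-62, B), -1)) = Mul(Pow(Add(-62, B), -1), Add(2, B)))
Add(Add(Function('t')(177), -28603), -14681) = Add(Add(Mul(Pow(Add(-62, 177), -1), Add(2, 177)), -28603), -14681) = Add(Add(Mul(Pow(115, -1), 179), -28603), -14681) = Add(Add(Mul(Rational(1, 115), 179), -28603), -14681) = Add(Add(Rational(179, 115), -28603), -14681) = Add(Rational(-3289166, 115), -14681) = Rational(-4977481, 115)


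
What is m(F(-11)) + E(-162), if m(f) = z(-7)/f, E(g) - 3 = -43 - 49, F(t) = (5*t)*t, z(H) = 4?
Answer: -53841/605 ≈ -88.993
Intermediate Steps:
F(t) = 5*t**2
E(g) = -89 (E(g) = 3 + (-43 - 49) = 3 - 92 = -89)
m(f) = 4/f
m(F(-11)) + E(-162) = 4/((5*(-11)**2)) - 89 = 4/((5*121)) - 89 = 4/605 - 89 = -53841/605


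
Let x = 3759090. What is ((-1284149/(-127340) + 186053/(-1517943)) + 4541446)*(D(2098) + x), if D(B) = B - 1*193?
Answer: 731240804714183272831/42811708 ≈ 1.7080e+13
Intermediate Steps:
D(B) = -193 + B (D(B) = B - 193 = -193 + B)
((-1284149/(-127340) + 186053/(-1517943)) + 4541446)*(D(2098) + x) = ((-1284149/(-127340) + 186053/(-1517943)) + 4541446)*((-193 + 2098) + 3759090) = ((-1284149*(-1/127340) + 186053*(-1/1517943)) + 4541446)*(1905 + 3759090) = ((1284149/127340 - 26579/216849) + 4541446)*3760995 = (275081856641/27613551660 + 4541446)*3760995 = (125405728813957001/27613551660)*3760995 = 731240804714183272831/42811708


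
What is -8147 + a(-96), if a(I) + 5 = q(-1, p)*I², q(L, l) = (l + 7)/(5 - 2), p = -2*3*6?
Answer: -97240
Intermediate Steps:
p = -36 (p = -6*6 = -36)
q(L, l) = 7/3 + l/3 (q(L, l) = (7 + l)/3 = (7 + l)*(⅓) = 7/3 + l/3)
a(I) = -5 - 29*I²/3 (a(I) = -5 + (7/3 + (⅓)*(-36))*I² = -5 + (7/3 - 12)*I² = -5 - 29*I²/3)
-8147 + a(-96) = -8147 + (-5 - 29/3*(-96)²) = -8147 + (-5 - 29/3*9216) = -8147 + (-5 - 89088) = -8147 - 89093 = -97240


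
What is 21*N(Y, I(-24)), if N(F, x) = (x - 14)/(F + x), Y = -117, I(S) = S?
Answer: 266/47 ≈ 5.6596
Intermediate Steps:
N(F, x) = (-14 + x)/(F + x)
21*N(Y, I(-24)) = 21*((-14 - 24)/(-117 - 24)) = 21*(-38/(-141)) = 21*(-1/141*(-38)) = 21*(38/141) = 266/47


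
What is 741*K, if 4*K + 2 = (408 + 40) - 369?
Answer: 57057/4 ≈ 14264.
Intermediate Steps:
K = 77/4 (K = -½ + ((408 + 40) - 369)/4 = -½ + (448 - 369)/4 = -½ + (¼)*79 = -½ + 79/4 = 77/4 ≈ 19.250)
741*K = 741*(77/4) = 57057/4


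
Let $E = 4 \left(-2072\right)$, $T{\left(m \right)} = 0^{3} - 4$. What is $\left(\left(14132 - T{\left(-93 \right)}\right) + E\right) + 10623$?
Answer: $16471$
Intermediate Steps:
$T{\left(m \right)} = -4$ ($T{\left(m \right)} = 0 - 4 = -4$)
$E = -8288$
$\left(\left(14132 - T{\left(-93 \right)}\right) + E\right) + 10623 = \left(\left(14132 - -4\right) - 8288\right) + 10623 = \left(\left(14132 + 4\right) - 8288\right) + 10623 = \left(14136 - 8288\right) + 10623 = 5848 + 10623 = 16471$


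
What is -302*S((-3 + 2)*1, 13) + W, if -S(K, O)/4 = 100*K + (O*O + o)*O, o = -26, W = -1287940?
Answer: 836932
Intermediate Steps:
S(K, O) = -400*K - 4*O*(-26 + O²) (S(K, O) = -4*(100*K + (O*O - 26)*O) = -4*(100*K + (O² - 26)*O) = -4*(100*K + (-26 + O²)*O) = -4*(100*K + O*(-26 + O²)) = -400*K - 4*O*(-26 + O²))
-302*S((-3 + 2)*1, 13) + W = -302*(-400*(-3 + 2) - 4*13³ + 104*13) - 1287940 = -302*(-(-400) - 4*2197 + 1352) - 1287940 = -302*(-400*(-1) - 8788 + 1352) - 1287940 = -302*(400 - 8788 + 1352) - 1287940 = -302*(-7036) - 1287940 = 2124872 - 1287940 = 836932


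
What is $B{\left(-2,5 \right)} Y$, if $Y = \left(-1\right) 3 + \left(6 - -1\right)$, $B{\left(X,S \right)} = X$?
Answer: $-8$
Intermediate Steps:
$Y = 4$ ($Y = -3 + \left(6 + 1\right) = -3 + 7 = 4$)
$B{\left(-2,5 \right)} Y = \left(-2\right) 4 = -8$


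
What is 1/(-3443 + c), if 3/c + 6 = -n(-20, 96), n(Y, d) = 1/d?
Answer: -577/1986899 ≈ -0.00029040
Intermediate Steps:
c = -288/577 (c = 3/(-6 - 1/96) = 3/(-577/96) = 3*(-96/577) = -288/577 ≈ -0.49913)
1/(-3443 + c) = 1/(-3443 - 288/577) = 1/(-1986899/577) = -577/1986899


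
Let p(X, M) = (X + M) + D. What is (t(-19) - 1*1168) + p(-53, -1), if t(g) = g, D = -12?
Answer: -1253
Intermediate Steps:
p(X, M) = -12 + M + X (p(X, M) = (X + M) - 12 = (M + X) - 12 = -12 + M + X)
(t(-19) - 1*1168) + p(-53, -1) = (-19 - 1*1168) + (-12 - 1 - 53) = (-19 - 1168) - 66 = -1187 - 66 = -1253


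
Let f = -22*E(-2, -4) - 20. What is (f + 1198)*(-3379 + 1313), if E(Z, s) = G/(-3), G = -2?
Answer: -7210340/3 ≈ -2.4034e+6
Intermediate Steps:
E(Z, s) = ⅔ (E(Z, s) = -2/(-3) = -2*(-⅓) = ⅔)
f = -104/3 (f = -22*⅔ - 20 = -44/3 - 20 = -104/3 ≈ -34.667)
(f + 1198)*(-3379 + 1313) = (-104/3 + 1198)*(-3379 + 1313) = (3490/3)*(-2066) = -7210340/3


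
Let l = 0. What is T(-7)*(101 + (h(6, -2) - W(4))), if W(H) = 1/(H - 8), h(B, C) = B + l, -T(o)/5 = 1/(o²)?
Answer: -2145/196 ≈ -10.944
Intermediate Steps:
T(o) = -5/o²
h(B, C) = B (h(B, C) = B + 0 = B)
W(H) = 1/(-8 + H)
T(-7)*(101 + (h(6, -2) - W(4))) = (-5/(-7)²)*(101 + (6 - 1/(-8 + 4))) = (-5*1/49)*(101 + (6 - 1/(-4))) = -5*(101 + (6 - 1*(-¼)))/49 = -5*(101 + (6 + ¼))/49 = -5*(101 + 25/4)/49 = -5/49*429/4 = -2145/196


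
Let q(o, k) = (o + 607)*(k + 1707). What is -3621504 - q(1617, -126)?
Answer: -7137648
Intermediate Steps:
q(o, k) = (607 + o)*(1707 + k)
-3621504 - q(1617, -126) = -3621504 - (1036149 + 607*(-126) + 1707*1617 - 126*1617) = -3621504 - (1036149 - 76482 + 2760219 - 203742) = -3621504 - 1*3516144 = -3621504 - 3516144 = -7137648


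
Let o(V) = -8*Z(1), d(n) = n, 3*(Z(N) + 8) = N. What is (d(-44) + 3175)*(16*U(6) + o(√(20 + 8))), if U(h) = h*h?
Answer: 5986472/3 ≈ 1.9955e+6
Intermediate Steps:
Z(N) = -8 + N/3
U(h) = h²
o(V) = 184/3 (o(V) = -8*(-8 + (⅓)*1) = -8*(-8 + ⅓) = -8*(-23/3) = 184/3)
(d(-44) + 3175)*(16*U(6) + o(√(20 + 8))) = (-44 + 3175)*(16*6² + 184/3) = 3131*(16*36 + 184/3) = 3131*(576 + 184/3) = 3131*(1912/3) = 5986472/3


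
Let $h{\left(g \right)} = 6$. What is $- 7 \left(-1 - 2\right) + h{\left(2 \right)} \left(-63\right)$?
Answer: $-357$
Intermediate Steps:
$- 7 \left(-1 - 2\right) + h{\left(2 \right)} \left(-63\right) = - 7 \left(-1 - 2\right) + 6 \left(-63\right) = - 7 \left(-1 - 2\right) - 378 = \left(-7\right) \left(-3\right) - 378 = 21 - 378 = -357$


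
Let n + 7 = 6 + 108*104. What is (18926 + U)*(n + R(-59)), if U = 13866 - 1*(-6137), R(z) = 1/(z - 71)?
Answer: 56837468941/130 ≈ 4.3721e+8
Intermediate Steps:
n = 11231 (n = -7 + (6 + 108*104) = -7 + (6 + 11232) = -7 + 11238 = 11231)
R(z) = 1/(-71 + z)
U = 20003 (U = 13866 + 6137 = 20003)
(18926 + U)*(n + R(-59)) = (18926 + 20003)*(11231 + 1/(-71 - 59)) = 38929*(11231 + 1/(-130)) = 38929*(11231 - 1/130) = 38929*(1460029/130) = 56837468941/130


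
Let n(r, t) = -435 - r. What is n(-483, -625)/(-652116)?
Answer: -4/54343 ≈ -7.3606e-5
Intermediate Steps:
n(-483, -625)/(-652116) = (-435 - 1*(-483))/(-652116) = (-435 + 483)*(-1/652116) = 48*(-1/652116) = -4/54343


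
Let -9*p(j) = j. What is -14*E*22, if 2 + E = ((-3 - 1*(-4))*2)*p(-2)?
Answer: 4312/9 ≈ 479.11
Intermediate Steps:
p(j) = -j/9
E = -14/9 (E = -2 + ((-3 - 1*(-4))*2)*(-1/9*(-2)) = -2 + ((-3 + 4)*2)*(2/9) = -2 + (1*2)*(2/9) = -2 + 2*(2/9) = -2 + 4/9 = -14/9 ≈ -1.5556)
-14*E*22 = -14*(-14/9)*22 = (196/9)*22 = 4312/9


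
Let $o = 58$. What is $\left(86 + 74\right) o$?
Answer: $9280$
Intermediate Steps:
$\left(86 + 74\right) o = \left(86 + 74\right) 58 = 160 \cdot 58 = 9280$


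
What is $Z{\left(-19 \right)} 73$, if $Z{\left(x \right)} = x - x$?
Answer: $0$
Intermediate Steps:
$Z{\left(x \right)} = 0$
$Z{\left(-19 \right)} 73 = 0 \cdot 73 = 0$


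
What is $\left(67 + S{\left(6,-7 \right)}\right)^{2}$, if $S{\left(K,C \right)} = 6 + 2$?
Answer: $5625$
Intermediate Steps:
$S{\left(K,C \right)} = 8$
$\left(67 + S{\left(6,-7 \right)}\right)^{2} = \left(67 + 8\right)^{2} = 75^{2} = 5625$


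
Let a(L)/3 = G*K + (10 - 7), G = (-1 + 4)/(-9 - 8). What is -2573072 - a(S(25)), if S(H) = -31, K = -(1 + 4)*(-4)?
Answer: -43742197/17 ≈ -2.5731e+6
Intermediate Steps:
K = 20 (K = -1*5*(-4) = -5*(-4) = 20)
G = -3/17 (G = 3/(-17) = 3*(-1/17) = -3/17 ≈ -0.17647)
a(L) = -27/17 (a(L) = 3*(-3/17*20 + (10 - 7)) = 3*(-60/17 + 3) = 3*(-9/17) = -27/17)
-2573072 - a(S(25)) = -2573072 - 1*(-27/17) = -2573072 + 27/17 = -43742197/17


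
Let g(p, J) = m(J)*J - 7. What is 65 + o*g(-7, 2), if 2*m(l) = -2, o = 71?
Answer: -574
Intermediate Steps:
m(l) = -1 (m(l) = (½)*(-2) = -1)
g(p, J) = -7 - J (g(p, J) = -J - 7 = -7 - J)
65 + o*g(-7, 2) = 65 + 71*(-7 - 1*2) = 65 + 71*(-7 - 2) = 65 + 71*(-9) = 65 - 639 = -574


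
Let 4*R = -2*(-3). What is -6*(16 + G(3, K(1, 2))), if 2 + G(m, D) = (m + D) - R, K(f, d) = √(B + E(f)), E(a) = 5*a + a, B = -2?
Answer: -105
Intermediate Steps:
E(a) = 6*a
R = 3/2 (R = (-2*(-3))/4 = (¼)*6 = 3/2 ≈ 1.5000)
K(f, d) = √(-2 + 6*f)
G(m, D) = -7/2 + D + m (G(m, D) = -2 + ((m + D) - 1*3/2) = -2 + ((D + m) - 3/2) = -2 + (-3/2 + D + m) = -7/2 + D + m)
-6*(16 + G(3, K(1, 2))) = -6*(16 + (-7/2 + √(-2 + 6*1) + 3)) = -6*(16 + (-7/2 + √(-2 + 6) + 3)) = -6*(16 + (-7/2 + √4 + 3)) = -6*(16 + (-7/2 + 2 + 3)) = -6*(16 + 3/2) = -6*35/2 = -105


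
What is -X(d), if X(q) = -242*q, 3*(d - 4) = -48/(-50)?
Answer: 26136/25 ≈ 1045.4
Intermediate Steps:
d = 108/25 (d = 4 + (-48/(-50))/3 = 4 + (-48*(-1/50))/3 = 4 + (⅓)*(24/25) = 4 + 8/25 = 108/25 ≈ 4.3200)
-X(d) = -(-242)*108/25 = -1*(-26136/25) = 26136/25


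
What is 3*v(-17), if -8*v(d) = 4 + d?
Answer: 39/8 ≈ 4.8750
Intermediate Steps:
v(d) = -½ - d/8 (v(d) = -(4 + d)/8 = -½ - d/8)
3*v(-17) = 3*(-½ - ⅛*(-17)) = 3*(-½ + 17/8) = 3*(13/8) = 39/8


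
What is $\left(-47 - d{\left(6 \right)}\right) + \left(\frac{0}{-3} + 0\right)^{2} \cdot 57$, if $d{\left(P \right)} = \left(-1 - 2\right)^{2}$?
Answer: $-56$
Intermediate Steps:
$d{\left(P \right)} = 9$ ($d{\left(P \right)} = \left(-3\right)^{2} = 9$)
$\left(-47 - d{\left(6 \right)}\right) + \left(\frac{0}{-3} + 0\right)^{2} \cdot 57 = \left(-47 - 9\right) + \left(\frac{0}{-3} + 0\right)^{2} \cdot 57 = \left(-47 - 9\right) + \left(0 \left(- \frac{1}{3}\right) + 0\right)^{2} \cdot 57 = -56 + \left(0 + 0\right)^{2} \cdot 57 = -56 + 0^{2} \cdot 57 = -56 + 0 \cdot 57 = -56 + 0 = -56$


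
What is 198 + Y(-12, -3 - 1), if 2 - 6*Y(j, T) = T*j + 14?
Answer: 188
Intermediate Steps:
Y(j, T) = -2 - T*j/6 (Y(j, T) = ⅓ - (T*j + 14)/6 = ⅓ - (14 + T*j)/6 = ⅓ + (-7/3 - T*j/6) = -2 - T*j/6)
198 + Y(-12, -3 - 1) = 198 + (-2 - ⅙*(-3 - 1)*(-12)) = 198 + (-2 - ⅙*(-4)*(-12)) = 198 + (-2 - 8) = 198 - 10 = 188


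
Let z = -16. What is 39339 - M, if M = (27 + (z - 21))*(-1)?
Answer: 39329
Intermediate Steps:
M = 10 (M = (27 + (-16 - 21))*(-1) = (27 - 37)*(-1) = -10*(-1) = 10)
39339 - M = 39339 - 1*10 = 39339 - 10 = 39329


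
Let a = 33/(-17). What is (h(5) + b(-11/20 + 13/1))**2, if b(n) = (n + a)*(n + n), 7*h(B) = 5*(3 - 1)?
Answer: 39209375304121/566440000 ≈ 69221.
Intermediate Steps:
h(B) = 10/7 (h(B) = (5*(3 - 1))/7 = (5*2)/7 = (1/7)*10 = 10/7)
a = -33/17 (a = 33*(-1/17) = -33/17 ≈ -1.9412)
b(n) = 2*n*(-33/17 + n) (b(n) = (n - 33/17)*(n + n) = (-33/17 + n)*(2*n) = 2*n*(-33/17 + n))
(h(5) + b(-11/20 + 13/1))**2 = (10/7 + 2*(-11/20 + 13/1)*(-33 + 17*(-11/20 + 13/1))/17)**2 = (10/7 + 2*(-11*1/20 + 13*1)*(-33 + 17*(-11*1/20 + 13*1))/17)**2 = (10/7 + 2*(-11/20 + 13)*(-33 + 17*(-11/20 + 13))/17)**2 = (10/7 + (2/17)*(249/20)*(-33 + 17*(249/20)))**2 = (10/7 + (2/17)*(249/20)*(-33 + 4233/20))**2 = (10/7 + (2/17)*(249/20)*(3573/20))**2 = (10/7 + 889677/3400)**2 = (6261739/23800)**2 = 39209375304121/566440000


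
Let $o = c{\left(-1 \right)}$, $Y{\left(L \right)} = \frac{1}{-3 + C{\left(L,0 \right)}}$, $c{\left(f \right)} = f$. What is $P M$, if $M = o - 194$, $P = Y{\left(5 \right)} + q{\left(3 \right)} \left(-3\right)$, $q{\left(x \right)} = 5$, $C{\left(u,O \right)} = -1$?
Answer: $\frac{11895}{4} \approx 2973.8$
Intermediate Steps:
$Y{\left(L \right)} = - \frac{1}{4}$ ($Y{\left(L \right)} = \frac{1}{-3 - 1} = \frac{1}{-4} = - \frac{1}{4}$)
$o = -1$
$P = - \frac{61}{4}$ ($P = - \frac{1}{4} + 5 \left(-3\right) = - \frac{1}{4} - 15 = - \frac{61}{4} \approx -15.25$)
$M = -195$ ($M = -1 - 194 = -195$)
$P M = \left(- \frac{61}{4}\right) \left(-195\right) = \frac{11895}{4}$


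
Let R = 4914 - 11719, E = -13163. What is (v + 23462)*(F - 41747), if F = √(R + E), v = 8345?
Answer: -1327846829 + 508912*I*√78 ≈ -1.3278e+9 + 4.4946e+6*I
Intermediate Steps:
R = -6805
F = 16*I*√78 (F = √(-6805 - 13163) = √(-19968) = 16*I*√78 ≈ 141.31*I)
(v + 23462)*(F - 41747) = (8345 + 23462)*(16*I*√78 - 41747) = 31807*(-41747 + 16*I*√78) = -1327846829 + 508912*I*√78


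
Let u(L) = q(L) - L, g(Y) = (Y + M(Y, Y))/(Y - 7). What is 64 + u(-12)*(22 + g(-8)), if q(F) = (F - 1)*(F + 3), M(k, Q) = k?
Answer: 15198/5 ≈ 3039.6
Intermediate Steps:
g(Y) = 2*Y/(-7 + Y) (g(Y) = (Y + Y)/(Y - 7) = (2*Y)/(-7 + Y) = 2*Y/(-7 + Y))
q(F) = (-1 + F)*(3 + F)
u(L) = -3 + L + L² (u(L) = (-3 + L² + 2*L) - L = -3 + L + L²)
64 + u(-12)*(22 + g(-8)) = 64 + (-3 - 12 + (-12)²)*(22 + 2*(-8)/(-7 - 8)) = 64 + (-3 - 12 + 144)*(22 + 2*(-8)/(-15)) = 64 + 129*(22 + 2*(-8)*(-1/15)) = 64 + 129*(22 + 16/15) = 64 + 129*(346/15) = 64 + 14878/5 = 15198/5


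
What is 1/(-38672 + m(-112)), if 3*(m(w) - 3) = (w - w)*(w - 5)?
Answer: -1/38669 ≈ -2.5860e-5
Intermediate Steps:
m(w) = 3 (m(w) = 3 + ((w - w)*(w - 5))/3 = 3 + (0*(-5 + w))/3 = 3 + (1/3)*0 = 3 + 0 = 3)
1/(-38672 + m(-112)) = 1/(-38672 + 3) = 1/(-38669) = -1/38669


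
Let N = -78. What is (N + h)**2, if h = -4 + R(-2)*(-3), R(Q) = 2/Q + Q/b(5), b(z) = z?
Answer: 151321/25 ≈ 6052.8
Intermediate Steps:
R(Q) = 2/Q + Q/5
h = 1/5 (h = -4 + (2/(-2) + (1/5)*(-2))*(-3) = -4 + (2*(-1/2) - 2/5)*(-3) = -4 + (-1 - 2/5)*(-3) = -4 - 7/5*(-3) = -4 + 21/5 = 1/5 ≈ 0.20000)
(N + h)**2 = (-78 + 1/5)**2 = (-389/5)**2 = 151321/25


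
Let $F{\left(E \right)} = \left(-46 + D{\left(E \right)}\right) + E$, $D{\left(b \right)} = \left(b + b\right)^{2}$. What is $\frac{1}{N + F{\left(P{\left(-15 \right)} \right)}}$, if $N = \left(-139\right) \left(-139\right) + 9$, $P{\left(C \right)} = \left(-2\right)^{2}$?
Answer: $\frac{1}{19352} \approx 5.1674 \cdot 10^{-5}$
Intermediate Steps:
$D{\left(b \right)} = 4 b^{2}$ ($D{\left(b \right)} = \left(2 b\right)^{2} = 4 b^{2}$)
$P{\left(C \right)} = 4$
$F{\left(E \right)} = -46 + E + 4 E^{2}$ ($F{\left(E \right)} = \left(-46 + 4 E^{2}\right) + E = -46 + E + 4 E^{2}$)
$N = 19330$ ($N = 19321 + 9 = 19330$)
$\frac{1}{N + F{\left(P{\left(-15 \right)} \right)}} = \frac{1}{19330 + \left(-46 + 4 + 4 \cdot 4^{2}\right)} = \frac{1}{19330 + \left(-46 + 4 + 4 \cdot 16\right)} = \frac{1}{19330 + \left(-46 + 4 + 64\right)} = \frac{1}{19330 + 22} = \frac{1}{19352}$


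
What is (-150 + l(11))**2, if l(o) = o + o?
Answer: 16384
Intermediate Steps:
l(o) = 2*o
(-150 + l(11))**2 = (-150 + 2*11)**2 = (-150 + 22)**2 = (-128)**2 = 16384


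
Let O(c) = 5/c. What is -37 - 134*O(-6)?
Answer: 224/3 ≈ 74.667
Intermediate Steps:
-37 - 134*O(-6) = -37 - 670/(-6) = -37 - 670*(-1)/6 = -37 - 134*(-5/6) = -37 + 335/3 = 224/3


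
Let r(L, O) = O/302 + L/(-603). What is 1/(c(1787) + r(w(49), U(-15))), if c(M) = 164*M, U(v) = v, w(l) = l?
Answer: 182106/53369417365 ≈ 3.4122e-6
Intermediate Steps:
r(L, O) = -L/603 + O/302 (r(L, O) = O*(1/302) + L*(-1/603) = O/302 - L/603 = -L/603 + O/302)
1/(c(1787) + r(w(49), U(-15))) = 1/(164*1787 + (-1/603*49 + (1/302)*(-15))) = 1/(293068 + (-49/603 - 15/302)) = 1/(293068 - 23843/182106) = 1/(53369417365/182106) = 182106/53369417365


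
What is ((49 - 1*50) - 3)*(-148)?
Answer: 592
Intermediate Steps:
((49 - 1*50) - 3)*(-148) = ((49 - 50) - 3)*(-148) = (-1 - 3)*(-148) = -4*(-148) = 592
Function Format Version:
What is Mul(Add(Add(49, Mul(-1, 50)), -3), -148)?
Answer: 592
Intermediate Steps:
Mul(Add(Add(49, Mul(-1, 50)), -3), -148) = Mul(Add(Add(49, -50), -3), -148) = Mul(Add(-1, -3), -148) = Mul(-4, -148) = 592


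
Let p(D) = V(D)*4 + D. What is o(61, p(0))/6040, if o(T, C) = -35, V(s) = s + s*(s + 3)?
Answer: -7/1208 ≈ -0.0057947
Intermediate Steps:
V(s) = s + s*(3 + s)
p(D) = D + 4*D*(4 + D) (p(D) = (D*(4 + D))*4 + D = 4*D*(4 + D) + D = D + 4*D*(4 + D))
o(61, p(0))/6040 = -35/6040 = -35*1/6040 = -7/1208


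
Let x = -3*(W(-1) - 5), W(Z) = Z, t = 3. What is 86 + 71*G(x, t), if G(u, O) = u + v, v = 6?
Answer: 1790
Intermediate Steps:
x = 18 (x = -3*(-1 - 5) = -3*(-6) = 18)
G(u, O) = 6 + u (G(u, O) = u + 6 = 6 + u)
86 + 71*G(x, t) = 86 + 71*(6 + 18) = 86 + 71*24 = 86 + 1704 = 1790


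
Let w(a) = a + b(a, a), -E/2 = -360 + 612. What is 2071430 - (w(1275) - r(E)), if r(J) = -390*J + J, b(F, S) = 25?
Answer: 2266186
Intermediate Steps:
E = -504 (E = -2*(-360 + 612) = -2*252 = -504)
w(a) = 25 + a (w(a) = a + 25 = 25 + a)
r(J) = -389*J
2071430 - (w(1275) - r(E)) = 2071430 - ((25 + 1275) - (-389)*(-504)) = 2071430 - (1300 - 1*196056) = 2071430 - (1300 - 196056) = 2071430 - 1*(-194756) = 2071430 + 194756 = 2266186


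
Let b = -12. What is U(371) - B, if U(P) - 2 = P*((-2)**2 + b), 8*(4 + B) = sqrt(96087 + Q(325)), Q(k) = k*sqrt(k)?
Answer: -2962 - sqrt(96087 + 1625*sqrt(13))/8 ≈ -3001.9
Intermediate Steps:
Q(k) = k**(3/2)
B = -4 + sqrt(96087 + 1625*sqrt(13))/8 (B = -4 + sqrt(96087 + 325**(3/2))/8 = -4 + sqrt(96087 + 1625*sqrt(13))/8 ≈ 35.911)
U(P) = 2 - 8*P (U(P) = 2 + P*((-2)**2 - 12) = 2 + P*(4 - 12) = 2 + P*(-8) = 2 - 8*P)
U(371) - B = (2 - 8*371) - (-4 + sqrt(96087 + 1625*sqrt(13))/8) = (2 - 2968) + (4 - sqrt(96087 + 1625*sqrt(13))/8) = -2966 + (4 - sqrt(96087 + 1625*sqrt(13))/8) = -2962 - sqrt(96087 + 1625*sqrt(13))/8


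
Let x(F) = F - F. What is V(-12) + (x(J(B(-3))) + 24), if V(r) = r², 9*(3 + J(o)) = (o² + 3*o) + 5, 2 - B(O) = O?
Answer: 168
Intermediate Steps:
B(O) = 2 - O
J(o) = -22/9 + o/3 + o²/9 (J(o) = -3 + ((o² + 3*o) + 5)/9 = -3 + (5 + o² + 3*o)/9 = -3 + (5/9 + o/3 + o²/9) = -22/9 + o/3 + o²/9)
x(F) = 0
V(-12) + (x(J(B(-3))) + 24) = (-12)² + (0 + 24) = 144 + 24 = 168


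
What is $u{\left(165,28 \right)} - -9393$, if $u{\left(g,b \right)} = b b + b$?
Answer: $10205$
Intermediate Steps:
$u{\left(g,b \right)} = b + b^{2}$ ($u{\left(g,b \right)} = b^{2} + b = b + b^{2}$)
$u{\left(165,28 \right)} - -9393 = 28 \left(1 + 28\right) - -9393 = 28 \cdot 29 + 9393 = 812 + 9393 = 10205$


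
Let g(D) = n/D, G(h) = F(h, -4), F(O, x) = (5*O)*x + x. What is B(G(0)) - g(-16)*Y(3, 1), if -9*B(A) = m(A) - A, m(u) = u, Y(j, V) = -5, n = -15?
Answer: 75/16 ≈ 4.6875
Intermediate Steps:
F(O, x) = x + 5*O*x (F(O, x) = 5*O*x + x = x + 5*O*x)
G(h) = -4 - 20*h (G(h) = -4*(1 + 5*h) = -4 - 20*h)
g(D) = -15/D
B(A) = 0 (B(A) = -(A - A)/9 = -⅑*0 = 0)
B(G(0)) - g(-16)*Y(3, 1) = 0 - (-15/(-16))*(-5) = 0 - (-15*(-1/16))*(-5) = 0 - 15*(-5)/16 = 0 - 1*(-75/16) = 0 + 75/16 = 75/16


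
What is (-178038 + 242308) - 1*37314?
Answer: 26956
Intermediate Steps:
(-178038 + 242308) - 1*37314 = 64270 - 37314 = 26956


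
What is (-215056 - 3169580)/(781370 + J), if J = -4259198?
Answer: 282053/289819 ≈ 0.97320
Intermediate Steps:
(-215056 - 3169580)/(781370 + J) = (-215056 - 3169580)/(781370 - 4259198) = -3384636/(-3477828) = -3384636*(-1/3477828) = 282053/289819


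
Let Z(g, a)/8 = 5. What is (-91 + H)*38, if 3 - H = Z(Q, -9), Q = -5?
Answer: -4864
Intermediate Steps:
Z(g, a) = 40 (Z(g, a) = 8*5 = 40)
H = -37 (H = 3 - 1*40 = 3 - 40 = -37)
(-91 + H)*38 = (-91 - 37)*38 = -128*38 = -4864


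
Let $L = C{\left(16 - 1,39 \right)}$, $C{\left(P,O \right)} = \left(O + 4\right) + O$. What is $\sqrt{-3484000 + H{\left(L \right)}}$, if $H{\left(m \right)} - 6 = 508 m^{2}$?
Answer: $9 i \sqrt{842} \approx 261.16 i$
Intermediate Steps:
$C{\left(P,O \right)} = 4 + 2 O$ ($C{\left(P,O \right)} = \left(4 + O\right) + O = 4 + 2 O$)
$L = 82$ ($L = 4 + 2 \cdot 39 = 4 + 78 = 82$)
$H{\left(m \right)} = 6 + 508 m^{2}$
$\sqrt{-3484000 + H{\left(L \right)}} = \sqrt{-3484000 + \left(6 + 508 \cdot 82^{2}\right)} = \sqrt{-3484000 + \left(6 + 508 \cdot 6724\right)} = \sqrt{-3484000 + \left(6 + 3415792\right)} = \sqrt{-3484000 + 3415798} = \sqrt{-68202} = 9 i \sqrt{842}$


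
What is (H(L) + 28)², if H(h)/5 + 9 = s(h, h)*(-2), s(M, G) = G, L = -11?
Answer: 8649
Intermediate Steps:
H(h) = -45 - 10*h (H(h) = -45 + 5*(h*(-2)) = -45 + 5*(-2*h) = -45 - 10*h)
(H(L) + 28)² = ((-45 - 10*(-11)) + 28)² = ((-45 + 110) + 28)² = (65 + 28)² = 93² = 8649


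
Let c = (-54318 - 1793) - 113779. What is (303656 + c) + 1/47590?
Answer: 6365923941/47590 ≈ 1.3377e+5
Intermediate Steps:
c = -169890 (c = -56111 - 113779 = -169890)
(303656 + c) + 1/47590 = (303656 - 169890) + 1/47590 = 133766 + 1/47590 = 6365923941/47590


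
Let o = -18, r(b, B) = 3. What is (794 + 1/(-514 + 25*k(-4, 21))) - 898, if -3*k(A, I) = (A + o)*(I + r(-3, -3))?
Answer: -404143/3886 ≈ -104.00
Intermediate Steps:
k(A, I) = -(-18 + A)*(3 + I)/3 (k(A, I) = -(A - 18)*(I + 3)/3 = -(-18 + A)*(3 + I)/3)
(794 + 1/(-514 + 25*k(-4, 21))) - 898 = (794 + 1/(-514 + 25*(18 - 1*(-4) + 6*21 - ⅓*(-4)*21))) - 898 = (794 + 1/(-514 + 25*(18 + 4 + 126 + 28))) - 898 = (794 + 1/(-514 + 25*176)) - 898 = (794 + 1/(-514 + 4400)) - 898 = (794 + 1/3886) - 898 = 3085485/3886 - 898 = -404143/3886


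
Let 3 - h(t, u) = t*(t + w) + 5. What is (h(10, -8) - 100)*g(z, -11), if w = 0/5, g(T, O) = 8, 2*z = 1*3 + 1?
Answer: -1616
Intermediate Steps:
z = 2 (z = (1*3 + 1)/2 = (3 + 1)/2 = (1/2)*4 = 2)
w = 0 (w = 0*(1/5) = 0)
h(t, u) = -2 - t**2 (h(t, u) = 3 - (t*(t + 0) + 5) = 3 - (t*t + 5) = 3 - (t**2 + 5) = 3 - (5 + t**2) = 3 + (-5 - t**2) = -2 - t**2)
(h(10, -8) - 100)*g(z, -11) = ((-2 - 1*10**2) - 100)*8 = ((-2 - 1*100) - 100)*8 = ((-2 - 100) - 100)*8 = (-102 - 100)*8 = -202*8 = -1616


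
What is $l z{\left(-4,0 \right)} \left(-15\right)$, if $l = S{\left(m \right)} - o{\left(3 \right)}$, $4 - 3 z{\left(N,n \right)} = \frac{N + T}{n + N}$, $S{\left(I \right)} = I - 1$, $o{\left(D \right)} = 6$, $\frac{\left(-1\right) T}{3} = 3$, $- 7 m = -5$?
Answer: $\frac{165}{7} \approx 23.571$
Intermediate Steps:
$m = \frac{5}{7}$ ($m = \left(- \frac{1}{7}\right) \left(-5\right) = \frac{5}{7} \approx 0.71429$)
$T = -9$ ($T = \left(-3\right) 3 = -9$)
$S{\left(I \right)} = -1 + I$ ($S{\left(I \right)} = I - 1 = -1 + I$)
$z{\left(N,n \right)} = \frac{4}{3} - \frac{-9 + N}{3 \left(N + n\right)}$ ($z{\left(N,n \right)} = \frac{4}{3} - \frac{\left(N - 9\right) \frac{1}{n + N}}{3} = \frac{4}{3} - \frac{\left(-9 + N\right) \frac{1}{N + n}}{3} = \frac{4}{3} - \frac{\frac{1}{N + n} \left(-9 + N\right)}{3} = \frac{4}{3} - \frac{-9 + N}{3 \left(N + n\right)}$)
$l = - \frac{44}{7}$ ($l = \left(-1 + \frac{5}{7}\right) - 6 = - \frac{2}{7} - 6 = - \frac{44}{7} \approx -6.2857$)
$l z{\left(-4,0 \right)} \left(-15\right) = - \frac{44 \frac{3 - 4 + \frac{4}{3} \cdot 0}{-4 + 0}}{7} \left(-15\right) = - \frac{44 \frac{3 - 4 + 0}{-4}}{7} \left(-15\right) = - \frac{44 \left(\left(- \frac{1}{4}\right) \left(-1\right)\right)}{7} \left(-15\right) = \left(- \frac{44}{7}\right) \frac{1}{4} \left(-15\right) = \left(- \frac{11}{7}\right) \left(-15\right) = \frac{165}{7}$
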